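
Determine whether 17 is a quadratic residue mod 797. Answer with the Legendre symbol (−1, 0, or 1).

1

Euler's criterion: (17/797) ≡ 17^398 (mod 797).
17^2 ≡ 289 (mod 797)
17^4 ≡ 633 (mod 797)
17^8 ≡ 595 (mod 797)
17^16 ≡ 157 (mod 797)
17^32 ≡ 739 (mod 797)
17^64 ≡ 176 (mod 797)
17^128 ≡ 690 (mod 797)
17^256 ≡ 291 (mod 797)
17^398 = 17^(256+128+8+4+2) ≡ 1 (mod 797).
Result is 1, so (17/797) = 1.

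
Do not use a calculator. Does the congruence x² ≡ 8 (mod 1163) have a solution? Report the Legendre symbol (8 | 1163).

-1

Pull out 2^3: since 1163 ≡ 3 (mod 8), (2/1163) = -1, so (2/1163)^3 = -1.
Reached (1/1163) = 1. Collecting the sign flips along the way, the symbol is -1.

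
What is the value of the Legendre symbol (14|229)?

Pull out 2: since 229 ≡ 5 (mod 8), (2/229) = -1.
Reciprocity: 7 ≡ 3 and 229 ≡ 1 (mod 4), so (7/229) = +(229/7).
Reduce top mod 7: now compute (5/7).
Reciprocity: 5 ≡ 1 and 7 ≡ 3 (mod 4), so (5/7) = +(7/5).
Reduce top mod 5: now compute (2/5).
Pull out 2: since 5 ≡ 5 (mod 8), (2/5) = -1.
Reached (1/5) = 1. Collecting the sign flips along the way, the symbol is +1.

1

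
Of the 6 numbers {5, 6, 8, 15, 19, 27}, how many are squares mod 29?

(5/29) = +1 → QR.
(6/29) = +1 → QR.
(8/29) = -1 → non-residue.
(15/29) = -1 → non-residue.
(19/29) = -1 → non-residue.
(27/29) = -1 → non-residue.
Total quadratic residues among the 6: 2.

2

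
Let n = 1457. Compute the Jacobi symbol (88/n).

1

Pull out 2^3: since 1457 ≡ 1 (mod 8), (2/1457) = +1, so (2/1457)^3 = +1.
Reciprocity: 11 ≡ 3 and 1457 ≡ 1 (mod 4), so (11/1457) = +(1457/11).
Reduce top mod 11: now compute (5/11).
Reciprocity: 5 ≡ 1 and 11 ≡ 3 (mod 4), so (5/11) = +(11/5).
Reduce top mod 5: now compute (1/5).
Reached (1/5) = 1. Collecting the sign flips along the way, the symbol is +1.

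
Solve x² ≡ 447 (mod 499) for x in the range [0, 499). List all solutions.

Since 499 ≡ 3 (mod 4), a square root of 447 is 447^((499+1)/4) = 447^125 mod 499.
Repeated squaring: 447^2≡209, 447^4≡268, 447^8≡467, 447^16≡26, 447^32≡177, 447^64≡391 (mod 499).
447^125 = 447^(64+32+16+8+4+1) ≡ 351 (mod 499).
Check: 351² = 123201 ≡ 447 (mod 499). The two roots are 148 and 351.

148, 351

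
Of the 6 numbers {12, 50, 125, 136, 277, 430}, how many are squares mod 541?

4

(12/541) = +1 → QR.
(50/541) = -1 → non-residue.
(125/541) = +1 → QR.
(136/541) = +1 → QR.
(277/541) = +1 → QR.
(430/541) = -1 → non-residue.
Total quadratic residues among the 6: 4.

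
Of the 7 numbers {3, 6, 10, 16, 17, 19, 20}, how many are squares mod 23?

(3/23) = +1 → QR.
(6/23) = +1 → QR.
(10/23) = -1 → non-residue.
(16/23) = +1 → QR.
(17/23) = -1 → non-residue.
(19/23) = -1 → non-residue.
(20/23) = -1 → non-residue.
Total quadratic residues among the 7: 3.

3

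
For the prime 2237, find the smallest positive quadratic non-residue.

2

(2/2237) = −1, so 2 is the smallest positive non-residue mod 2237.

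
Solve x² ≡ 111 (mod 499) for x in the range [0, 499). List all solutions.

Since 499 ≡ 3 (mod 4), a square root of 111 is 111^((499+1)/4) = 111^125 mod 499.
Repeated squaring: 111^2≡345, 111^4≡263, 111^8≡307, 111^16≡437, 111^32≡351, 111^64≡447 (mod 499).
111^125 = 111^(64+32+16+8+4+1) ≡ 166 (mod 499).
Check: 166² = 27556 ≡ 111 (mod 499). The two roots are 166 and 333.

166, 333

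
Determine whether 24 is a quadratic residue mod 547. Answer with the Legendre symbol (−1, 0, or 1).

Pull out 2^3: since 547 ≡ 3 (mod 8), (2/547) = -1, so (2/547)^3 = -1.
Reciprocity: 3 ≡ 3 and 547 ≡ 3 (mod 4), so (3/547) = −(547/3).
Reduce top mod 3: now compute (1/3).
Reached (1/3) = 1. Collecting the sign flips along the way, the symbol is +1.

1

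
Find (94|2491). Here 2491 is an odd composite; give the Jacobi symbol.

Pull out 2: since 2491 ≡ 3 (mod 8), (2/2491) = -1.
Reciprocity: 47 ≡ 3 and 2491 ≡ 3 (mod 4), so (47/2491) = −(2491/47).
Reduce top mod 47: now compute (0/47).
Top reduces to 0: gcd > 1, so the symbol is 0.

0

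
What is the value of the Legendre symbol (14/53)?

Pull out 2: since 53 ≡ 5 (mod 8), (2/53) = -1.
Reciprocity: 7 ≡ 3 and 53 ≡ 1 (mod 4), so (7/53) = +(53/7).
Reduce top mod 7: now compute (4/7).
Pull out 2^2: since 7 ≡ 7 (mod 8), (2/7) = +1, so (2/7)^2 = +1.
Reached (1/7) = 1. Collecting the sign flips along the way, the symbol is -1.

-1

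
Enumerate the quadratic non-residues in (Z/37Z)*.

Square k = 1,…,18 (k and 37−k give the same square):
1²=1, 2²=4, 3²=9, 4²=16, 5²=25, 6²=36, 7²≡12, 8²≡27, 9²≡7, 10²≡26, 11²≡10, 12²≡33, 13²≡21, 14²≡11, 15²≡3, 16²≡34, 17²≡30, 18²≡28 (mod 37).
The residues are {1, 3, 4, 7, 9, 10, 11, 12, 16, 21, 25, 26, 27, 28, 30, 33, 34, 36}; the non-residues are the remaining 18 nonzero classes.

2,5,6,8,13,14,15,17,18,19,20,22,23,24,29,31,32,35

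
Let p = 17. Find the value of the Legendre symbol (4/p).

Pull out 2^2: since 17 ≡ 1 (mod 8), (2/17) = +1, so (2/17)^2 = +1.
Reached (1/17) = 1. Collecting the sign flips along the way, the symbol is +1.

1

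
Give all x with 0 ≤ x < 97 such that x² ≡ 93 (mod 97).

44, 53

97 ≡ 1 (mod 4), so we find a root by search.
Trying successive values, 44² = 1936 ≡ 93 (mod 97). The other root is 97 − 44 = 53.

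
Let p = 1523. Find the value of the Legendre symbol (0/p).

Top reduces to 0: gcd > 1, so the symbol is 0.

0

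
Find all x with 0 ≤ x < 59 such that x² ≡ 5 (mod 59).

8, 51

Since 59 ≡ 3 (mod 4), a square root of 5 is 5^((59+1)/4) = 5^15 mod 59.
Repeated squaring: 5^2≡25, 5^4≡35, 5^8≡45 (mod 59).
5^15 = 5^(8+4+2+1) ≡ 51 (mod 59).
Check: 51² = 2601 ≡ 5 (mod 59). The two roots are 8 and 51.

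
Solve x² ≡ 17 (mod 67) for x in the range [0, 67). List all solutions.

33, 34

Since 67 ≡ 3 (mod 4), a square root of 17 is 17^((67+1)/4) = 17^17 mod 67.
Repeated squaring: 17^2≡21, 17^4≡39, 17^8≡47, 17^16≡65 (mod 67).
17^17 = 17^(16+1) ≡ 33 (mod 67).
Check: 33² = 1089 ≡ 17 (mod 67). The two roots are 33 and 34.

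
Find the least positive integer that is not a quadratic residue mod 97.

(2/97) = +1, so 2 is a residue.
(3/97) = +1, so 3 is a residue.
(4/97) = +1, so 4 is a residue.
(5/97) = −1, so 5 is the smallest positive non-residue mod 97.

5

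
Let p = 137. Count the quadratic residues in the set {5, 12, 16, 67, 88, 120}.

(5/137) = -1 → non-residue.
(12/137) = -1 → non-residue.
(16/137) = +1 → QR.
(67/137) = -1 → non-residue.
(88/137) = +1 → QR.
(120/137) = +1 → QR.
Total quadratic residues among the 6: 3.

3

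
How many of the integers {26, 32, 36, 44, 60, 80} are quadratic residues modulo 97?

3

(26/97) = -1 → non-residue.
(32/97) = +1 → QR.
(36/97) = +1 → QR.
(44/97) = +1 → QR.
(60/97) = -1 → non-residue.
(80/97) = -1 → non-residue.
Total quadratic residues among the 6: 3.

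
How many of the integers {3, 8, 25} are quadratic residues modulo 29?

1

(3/29) = -1 → non-residue.
(8/29) = -1 → non-residue.
(25/29) = +1 → QR.
Total quadratic residues among the 3: 1.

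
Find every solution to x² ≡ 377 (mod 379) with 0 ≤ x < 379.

120, 259

Since 379 ≡ 3 (mod 4), a square root of 377 is 377^((379+1)/4) = 377^95 mod 379.
Repeated squaring: 377^2≡4, 377^4≡16, 377^8≡256, 377^16≡348, 377^32≡203, 377^64≡277 (mod 379).
377^95 = 377^(64+16+8+4+2+1) ≡ 120 (mod 379).
Check: 120² = 14400 ≡ 377 (mod 379). The two roots are 120 and 259.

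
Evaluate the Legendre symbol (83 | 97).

-1

Reciprocity: 83 ≡ 3 and 97 ≡ 1 (mod 4), so (83/97) = +(97/83).
Reduce top mod 83: now compute (14/83).
Pull out 2: since 83 ≡ 3 (mod 8), (2/83) = -1.
Reciprocity: 7 ≡ 3 and 83 ≡ 3 (mod 4), so (7/83) = −(83/7).
Reduce top mod 7: now compute (6/7).
Pull out 2: since 7 ≡ 7 (mod 8), (2/7) = +1.
Reciprocity: 3 ≡ 3 and 7 ≡ 3 (mod 4), so (3/7) = −(7/3).
Reduce top mod 3: now compute (1/3).
Reached (1/3) = 1. Collecting the sign flips along the way, the symbol is -1.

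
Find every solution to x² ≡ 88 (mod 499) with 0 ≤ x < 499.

228, 271

Since 499 ≡ 3 (mod 4), a square root of 88 is 88^((499+1)/4) = 88^125 mod 499.
Repeated squaring: 88^2≡259, 88^4≡215, 88^8≡317, 88^16≡190, 88^32≡172, 88^64≡143 (mod 499).
88^125 = 88^(64+32+16+8+4+1) ≡ 228 (mod 499).
Check: 228² = 51984 ≡ 88 (mod 499). The two roots are 228 and 271.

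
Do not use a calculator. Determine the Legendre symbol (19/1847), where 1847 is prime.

-1

Reciprocity: 19 ≡ 3 and 1847 ≡ 3 (mod 4), so (19/1847) = −(1847/19).
Reduce top mod 19: now compute (4/19).
Pull out 2^2: since 19 ≡ 3 (mod 8), (2/19) = -1, so (2/19)^2 = +1.
Reached (1/19) = 1. Collecting the sign flips along the way, the symbol is -1.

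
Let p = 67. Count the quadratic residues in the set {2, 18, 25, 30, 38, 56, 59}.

3

(2/67) = -1 → non-residue.
(18/67) = -1 → non-residue.
(25/67) = +1 → QR.
(30/67) = -1 → non-residue.
(38/67) = -1 → non-residue.
(56/67) = +1 → QR.
(59/67) = +1 → QR.
Total quadratic residues among the 7: 3.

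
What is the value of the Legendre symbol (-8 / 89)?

First reduce: -8 ≡ 81 (mod 89).
Reciprocity: 81 ≡ 1 and 89 ≡ 1 (mod 4), so (81/89) = +(89/81).
Reduce top mod 81: now compute (8/81).
Pull out 2^3: since 81 ≡ 1 (mod 8), (2/81) = +1, so (2/81)^3 = +1.
Reached (1/81) = 1. Collecting the sign flips along the way, the symbol is +1.

1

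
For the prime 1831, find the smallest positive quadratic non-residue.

(2/1831) = +1, so 2 is a residue.
(3/1831) = −1, so 3 is the smallest positive non-residue mod 1831.

3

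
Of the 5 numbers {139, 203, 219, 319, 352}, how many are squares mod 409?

(139/409) = +1 → QR.
(203/409) = +1 → QR.
(219/409) = -1 → non-residue.
(319/409) = +1 → QR.
(352/409) = -1 → non-residue.
Total quadratic residues among the 5: 3.

3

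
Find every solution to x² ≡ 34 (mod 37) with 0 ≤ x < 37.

37 ≡ 1 (mod 4), so we find a root by search.
Trying successive values, 16² = 256 ≡ 34 (mod 37). The other root is 37 − 16 = 21.

16, 21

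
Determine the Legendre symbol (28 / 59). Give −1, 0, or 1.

1

Euler's criterion: (28/59) ≡ 28^29 (mod 59).
28^2 ≡ 17 (mod 59)
28^4 ≡ 53 (mod 59)
28^8 ≡ 36 (mod 59)
28^16 ≡ 57 (mod 59)
28^29 = 28^(16+8+4+1) ≡ 1 (mod 59).
Result is 1, so (28/59) = 1.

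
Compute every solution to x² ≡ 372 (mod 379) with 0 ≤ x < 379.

55, 324

Since 379 ≡ 3 (mod 4), a square root of 372 is 372^((379+1)/4) = 372^95 mod 379.
Repeated squaring: 372^2≡49, 372^4≡127, 372^8≡211, 372^16≡178, 372^32≡227, 372^64≡364 (mod 379).
372^95 = 372^(64+16+8+4+2+1) ≡ 324 (mod 379).
Check: 324² = 104976 ≡ 372 (mod 379). The two roots are 55 and 324.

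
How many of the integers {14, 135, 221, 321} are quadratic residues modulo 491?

(14/491) = +1 → QR.
(135/491) = +1 → QR.
(221/491) = +1 → QR.
(321/491) = +1 → QR.
Total quadratic residues among the 4: 4.

4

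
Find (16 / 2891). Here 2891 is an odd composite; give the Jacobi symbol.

1

Pull out 2^4: since 2891 ≡ 3 (mod 8), (2/2891) = -1, so (2/2891)^4 = +1.
Reached (1/2891) = 1. Collecting the sign flips along the way, the symbol is +1.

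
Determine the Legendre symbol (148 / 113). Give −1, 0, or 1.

-1

Euler's criterion: (148/113) ≡ 35^56 (mod 113).
35^2 ≡ 95 (mod 113)
35^4 ≡ 98 (mod 113)
35^8 ≡ 112 (mod 113)
35^16 ≡ 1 (mod 113)
35^32 ≡ 1 (mod 113)
35^56 = 35^(32+16+8) ≡ 112 (mod 113).
Result is 112 ≡ −1, so (148/113) = −1.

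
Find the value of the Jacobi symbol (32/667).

-1

Pull out 2^5: since 667 ≡ 3 (mod 8), (2/667) = -1, so (2/667)^5 = -1.
Reached (1/667) = 1. Collecting the sign flips along the way, the symbol is -1.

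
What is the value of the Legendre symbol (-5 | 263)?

1

First reduce: -5 ≡ 258 (mod 263).
Pull out 2: since 263 ≡ 7 (mod 8), (2/263) = +1.
Reciprocity: 129 ≡ 1 and 263 ≡ 3 (mod 4), so (129/263) = +(263/129).
Reduce top mod 129: now compute (5/129).
Reciprocity: 5 ≡ 1 and 129 ≡ 1 (mod 4), so (5/129) = +(129/5).
Reduce top mod 5: now compute (4/5).
Pull out 2^2: since 5 ≡ 5 (mod 8), (2/5) = -1, so (2/5)^2 = +1.
Reached (1/5) = 1. Collecting the sign flips along the way, the symbol is +1.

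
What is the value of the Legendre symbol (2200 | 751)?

First reduce: 2200 ≡ 698 (mod 751).
Pull out 2: since 751 ≡ 7 (mod 8), (2/751) = +1.
Reciprocity: 349 ≡ 1 and 751 ≡ 3 (mod 4), so (349/751) = +(751/349).
Reduce top mod 349: now compute (53/349).
Reciprocity: 53 ≡ 1 and 349 ≡ 1 (mod 4), so (53/349) = +(349/53).
Reduce top mod 53: now compute (31/53).
Reciprocity: 31 ≡ 3 and 53 ≡ 1 (mod 4), so (31/53) = +(53/31).
Reduce top mod 31: now compute (22/31).
Pull out 2: since 31 ≡ 7 (mod 8), (2/31) = +1.
Reciprocity: 11 ≡ 3 and 31 ≡ 3 (mod 4), so (11/31) = −(31/11).
Reduce top mod 11: now compute (9/11).
Reciprocity: 9 ≡ 1 and 11 ≡ 3 (mod 4), so (9/11) = +(11/9).
Reduce top mod 9: now compute (2/9).
Pull out 2: since 9 ≡ 1 (mod 8), (2/9) = +1.
Reached (1/9) = 1. Collecting the sign flips along the way, the symbol is -1.

-1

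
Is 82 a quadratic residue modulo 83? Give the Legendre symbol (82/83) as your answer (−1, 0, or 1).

-1

Pull out 2: since 83 ≡ 3 (mod 8), (2/83) = -1.
Reciprocity: 41 ≡ 1 and 83 ≡ 3 (mod 4), so (41/83) = +(83/41).
Reduce top mod 41: now compute (1/41).
Reached (1/41) = 1. Collecting the sign flips along the way, the symbol is -1.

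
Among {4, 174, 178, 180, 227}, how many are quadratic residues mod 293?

2

(4/293) = +1 → QR.
(174/293) = -1 → non-residue.
(178/293) = +1 → QR.
(180/293) = -1 → non-residue.
(227/293) = -1 → non-residue.
Total quadratic residues among the 5: 2.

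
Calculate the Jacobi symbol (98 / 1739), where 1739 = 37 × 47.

-1

Pull out 2: since 1739 ≡ 3 (mod 8), (2/1739) = -1.
Reciprocity: 49 ≡ 1 and 1739 ≡ 3 (mod 4), so (49/1739) = +(1739/49).
Reduce top mod 49: now compute (24/49).
Pull out 2^3: since 49 ≡ 1 (mod 8), (2/49) = +1, so (2/49)^3 = +1.
Reciprocity: 3 ≡ 3 and 49 ≡ 1 (mod 4), so (3/49) = +(49/3).
Reduce top mod 3: now compute (1/3).
Reached (1/3) = 1. Collecting the sign flips along the way, the symbol is -1.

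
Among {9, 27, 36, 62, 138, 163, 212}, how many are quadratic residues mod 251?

3

(9/251) = +1 → QR.
(27/251) = +1 → QR.
(36/251) = +1 → QR.
(62/251) = -1 → non-residue.
(138/251) = -1 → non-residue.
(163/251) = -1 → non-residue.
(212/251) = -1 → non-residue.
Total quadratic residues among the 7: 3.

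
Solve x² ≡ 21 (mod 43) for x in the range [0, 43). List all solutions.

Since 43 ≡ 3 (mod 4), a square root of 21 is 21^((43+1)/4) = 21^11 mod 43.
Repeated squaring: 21^2≡11, 21^4≡35, 21^8≡21 (mod 43).
21^11 = 21^(8+2+1) ≡ 35 (mod 43).
Check: 35² = 1225 ≡ 21 (mod 43). The two roots are 8 and 35.

8, 35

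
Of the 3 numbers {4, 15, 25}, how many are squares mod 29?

(4/29) = +1 → QR.
(15/29) = -1 → non-residue.
(25/29) = +1 → QR.
Total quadratic residues among the 3: 2.

2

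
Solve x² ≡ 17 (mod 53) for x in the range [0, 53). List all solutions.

21, 32

53 ≡ 1 (mod 4), so we find a root by search.
Trying successive values, 21² = 441 ≡ 17 (mod 53). The other root is 53 − 21 = 32.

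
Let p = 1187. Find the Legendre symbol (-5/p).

Euler's criterion: (-5/1187) ≡ 1182^593 (mod 1187).
1182^2 ≡ 25 (mod 1187)
1182^4 ≡ 625 (mod 1187)
1182^8 ≡ 102 (mod 1187)
1182^16 ≡ 908 (mod 1187)
1182^32 ≡ 686 (mod 1187)
1182^64 ≡ 544 (mod 1187)
1182^128 ≡ 373 (mod 1187)
1182^256 ≡ 250 (mod 1187)
1182^512 ≡ 776 (mod 1187)
1182^593 = 1182^(512+64+16+1) ≡ 1 (mod 1187).
Result is 1, so (-5/1187) = 1.

1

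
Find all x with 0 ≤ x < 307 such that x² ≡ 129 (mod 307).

71, 236

Since 307 ≡ 3 (mod 4), a square root of 129 is 129^((307+1)/4) = 129^77 mod 307.
Repeated squaring: 129^2≡63, 129^4≡285, 129^8≡177, 129^16≡15, 129^32≡225, 129^64≡277 (mod 307).
129^77 = 129^(64+8+4+1) ≡ 71 (mod 307).
Check: 71² = 5041 ≡ 129 (mod 307). The two roots are 71 and 236.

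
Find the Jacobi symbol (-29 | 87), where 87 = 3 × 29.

0

First reduce: -29 ≡ 58 (mod 87).
Pull out 2: since 87 ≡ 7 (mod 8), (2/87) = +1.
Reciprocity: 29 ≡ 1 and 87 ≡ 3 (mod 4), so (29/87) = +(87/29).
Reduce top mod 29: now compute (0/29).
Top reduces to 0: gcd > 1, so the symbol is 0.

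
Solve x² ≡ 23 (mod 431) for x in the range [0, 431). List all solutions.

Since 431 ≡ 3 (mod 4), a square root of 23 is 23^((431+1)/4) = 23^108 mod 431.
Repeated squaring: 23^2≡98, 23^4≡122, 23^8≡230, 23^16≡318, 23^32≡270, 23^64≡61 (mod 431).
23^108 = 23^(64+32+8+4) ≡ 261 (mod 431).
Check: 261² = 68121 ≡ 23 (mod 431). The two roots are 170 and 261.

170, 261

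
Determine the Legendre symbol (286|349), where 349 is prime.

Euler's criterion: (286/349) ≡ 286^174 (mod 349).
286^2 ≡ 130 (mod 349)
286^4 ≡ 148 (mod 349)
286^8 ≡ 266 (mod 349)
286^16 ≡ 258 (mod 349)
286^32 ≡ 254 (mod 349)
286^64 ≡ 300 (mod 349)
286^128 ≡ 307 (mod 349)
286^174 = 286^(128+32+8+4+2) ≡ 348 (mod 349).
Result is 348 ≡ −1, so (286/349) = −1.

-1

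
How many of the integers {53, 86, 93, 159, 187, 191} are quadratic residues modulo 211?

(53/211) = +1 → QR.
(86/211) = -1 → non-residue.
(93/211) = +1 → QR.
(159/211) = -1 → non-residue.
(187/211) = -1 → non-residue.
(191/211) = -1 → non-residue.
Total quadratic residues among the 6: 2.

2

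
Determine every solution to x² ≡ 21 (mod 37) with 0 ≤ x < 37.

37 ≡ 1 (mod 4), so we find a root by search.
Trying successive values, 13² = 169 ≡ 21 (mod 37). The other root is 37 − 13 = 24.

13, 24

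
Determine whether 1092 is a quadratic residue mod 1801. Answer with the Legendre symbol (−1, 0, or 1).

-1

Pull out 2^2: since 1801 ≡ 1 (mod 8), (2/1801) = +1, so (2/1801)^2 = +1.
Reciprocity: 273 ≡ 1 and 1801 ≡ 1 (mod 4), so (273/1801) = +(1801/273).
Reduce top mod 273: now compute (163/273).
Reciprocity: 163 ≡ 3 and 273 ≡ 1 (mod 4), so (163/273) = +(273/163).
Reduce top mod 163: now compute (110/163).
Pull out 2: since 163 ≡ 3 (mod 8), (2/163) = -1.
Reciprocity: 55 ≡ 3 and 163 ≡ 3 (mod 4), so (55/163) = −(163/55).
Reduce top mod 55: now compute (53/55).
Reciprocity: 53 ≡ 1 and 55 ≡ 3 (mod 4), so (53/55) = +(55/53).
Reduce top mod 53: now compute (2/53).
Pull out 2: since 53 ≡ 5 (mod 8), (2/53) = -1.
Reached (1/53) = 1. Collecting the sign flips along the way, the symbol is -1.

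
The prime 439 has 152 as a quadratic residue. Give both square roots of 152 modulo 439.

213, 226

Since 439 ≡ 3 (mod 4), a square root of 152 is 152^((439+1)/4) = 152^110 mod 439.
Repeated squaring: 152^2≡276, 152^4≡229, 152^8≡200, 152^16≡51, 152^32≡406, 152^64≡211 (mod 439).
152^110 = 152^(64+32+8+4+2) ≡ 226 (mod 439).
Check: 226² = 51076 ≡ 152 (mod 439). The two roots are 213 and 226.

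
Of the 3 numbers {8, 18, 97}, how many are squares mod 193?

(8/193) = +1 → QR.
(18/193) = +1 → QR.
(97/193) = +1 → QR.
Total quadratic residues among the 3: 3.

3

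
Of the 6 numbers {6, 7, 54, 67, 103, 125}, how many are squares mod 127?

(6/127) = -1 → non-residue.
(7/127) = -1 → non-residue.
(54/127) = -1 → non-residue.
(67/127) = -1 → non-residue.
(103/127) = +1 → QR.
(125/127) = -1 → non-residue.
Total quadratic residues among the 6: 1.

1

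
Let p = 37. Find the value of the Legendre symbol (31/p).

-1

Euler's criterion: (31/37) ≡ 31^18 (mod 37).
31^2 ≡ 36 (mod 37)
31^4 ≡ 1 (mod 37)
31^8 ≡ 1 (mod 37)
31^16 ≡ 1 (mod 37)
31^18 = 31^(16+2) ≡ 36 (mod 37).
Result is 36 ≡ −1, so (31/37) = −1.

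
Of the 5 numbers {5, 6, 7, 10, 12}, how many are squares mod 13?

(5/13) = -1 → non-residue.
(6/13) = -1 → non-residue.
(7/13) = -1 → non-residue.
(10/13) = +1 → QR.
(12/13) = +1 → QR.
Total quadratic residues among the 5: 2.

2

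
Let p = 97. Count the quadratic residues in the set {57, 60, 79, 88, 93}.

(57/97) = -1 → non-residue.
(60/97) = -1 → non-residue.
(79/97) = +1 → QR.
(88/97) = +1 → QR.
(93/97) = +1 → QR.
Total quadratic residues among the 5: 3.

3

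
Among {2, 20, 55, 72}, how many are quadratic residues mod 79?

4

(2/79) = +1 → QR.
(20/79) = +1 → QR.
(55/79) = +1 → QR.
(72/79) = +1 → QR.
Total quadratic residues among the 4: 4.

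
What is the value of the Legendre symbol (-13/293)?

-1

Euler's criterion: (-13/293) ≡ 280^146 (mod 293).
280^2 ≡ 169 (mod 293)
280^4 ≡ 140 (mod 293)
280^8 ≡ 262 (mod 293)
280^16 ≡ 82 (mod 293)
280^32 ≡ 278 (mod 293)
280^64 ≡ 225 (mod 293)
280^128 ≡ 229 (mod 293)
280^146 = 280^(128+16+2) ≡ 292 (mod 293).
Result is 292 ≡ −1, so (-13/293) = −1.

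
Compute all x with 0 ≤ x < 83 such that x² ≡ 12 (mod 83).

Since 83 ≡ 3 (mod 4), a square root of 12 is 12^((83+1)/4) = 12^21 mod 83.
Repeated squaring: 12^2≡61, 12^4≡69, 12^8≡30, 12^16≡70 (mod 83).
12^21 = 12^(16+4+1) ≡ 26 (mod 83).
Check: 26² = 676 ≡ 12 (mod 83). The two roots are 26 and 57.

26, 57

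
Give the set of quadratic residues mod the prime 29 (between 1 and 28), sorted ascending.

1 4 5 6 7 9 13 16 20 22 23 24 25 28

Square k = 1,…,14 (k and 29−k give the same square):
1²=1, 2²=4, 3²=9, 4²=16, 5²=25, 6²≡7, 7²≡20, 8²≡6, 9²≡23, 10²≡13, 11²≡5, 12²≡28, 13²≡24, 14²≡22 (mod 29).
So the quadratic residues mod 29 are {1, 4, 5, 6, 7, 9, 13, 16, 20, 22, 23, 24, 25, 28}.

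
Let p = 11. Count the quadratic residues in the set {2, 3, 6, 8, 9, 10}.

(2/11) = -1 → non-residue.
(3/11) = +1 → QR.
(6/11) = -1 → non-residue.
(8/11) = -1 → non-residue.
(9/11) = +1 → QR.
(10/11) = -1 → non-residue.
Total quadratic residues among the 6: 2.

2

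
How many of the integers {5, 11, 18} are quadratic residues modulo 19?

(5/19) = +1 → QR.
(11/19) = +1 → QR.
(18/19) = -1 → non-residue.
Total quadratic residues among the 3: 2.

2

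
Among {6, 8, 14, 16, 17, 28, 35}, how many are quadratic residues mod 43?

(6/43) = +1 → QR.
(8/43) = -1 → non-residue.
(14/43) = +1 → QR.
(16/43) = +1 → QR.
(17/43) = +1 → QR.
(28/43) = -1 → non-residue.
(35/43) = +1 → QR.
Total quadratic residues among the 7: 5.

5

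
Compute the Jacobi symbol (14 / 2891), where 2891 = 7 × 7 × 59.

0

Pull out 2: since 2891 ≡ 3 (mod 8), (2/2891) = -1.
Reciprocity: 7 ≡ 3 and 2891 ≡ 3 (mod 4), so (7/2891) = −(2891/7).
Reduce top mod 7: now compute (0/7).
Top reduces to 0: gcd > 1, so the symbol is 0.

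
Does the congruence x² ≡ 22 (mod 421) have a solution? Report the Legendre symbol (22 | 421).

Pull out 2: since 421 ≡ 5 (mod 8), (2/421) = -1.
Reciprocity: 11 ≡ 3 and 421 ≡ 1 (mod 4), so (11/421) = +(421/11).
Reduce top mod 11: now compute (3/11).
Reciprocity: 3 ≡ 3 and 11 ≡ 3 (mod 4), so (3/11) = −(11/3).
Reduce top mod 3: now compute (2/3).
Pull out 2: since 3 ≡ 3 (mod 8), (2/3) = -1.
Reached (1/3) = 1. Collecting the sign flips along the way, the symbol is -1.

-1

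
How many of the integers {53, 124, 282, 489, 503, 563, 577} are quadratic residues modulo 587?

(53/587) = +1 → QR.
(124/587) = +1 → QR.
(282/587) = -1 → non-residue.
(489/587) = +1 → QR.
(503/587) = -1 → non-residue.
(563/587) = +1 → QR.
(577/587) = -1 → non-residue.
Total quadratic residues among the 7: 4.

4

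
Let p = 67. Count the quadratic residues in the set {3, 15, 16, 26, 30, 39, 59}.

5

(3/67) = -1 → non-residue.
(15/67) = +1 → QR.
(16/67) = +1 → QR.
(26/67) = +1 → QR.
(30/67) = -1 → non-residue.
(39/67) = +1 → QR.
(59/67) = +1 → QR.
Total quadratic residues among the 7: 5.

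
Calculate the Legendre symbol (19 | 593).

1

Euler's criterion: (19/593) ≡ 19^296 (mod 593).
19^2 ≡ 361 (mod 593)
19^4 ≡ 454 (mod 593)
19^8 ≡ 345 (mod 593)
19^16 ≡ 425 (mod 593)
19^32 ≡ 353 (mod 593)
19^64 ≡ 79 (mod 593)
19^128 ≡ 311 (mod 593)
19^256 ≡ 62 (mod 593)
19^296 = 19^(256+32+8) ≡ 1 (mod 593).
Result is 1, so (19/593) = 1.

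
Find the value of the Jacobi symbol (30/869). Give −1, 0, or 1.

Pull out 2: since 869 ≡ 5 (mod 8), (2/869) = -1.
Reciprocity: 15 ≡ 3 and 869 ≡ 1 (mod 4), so (15/869) = +(869/15).
Reduce top mod 15: now compute (14/15).
Pull out 2: since 15 ≡ 7 (mod 8), (2/15) = +1.
Reciprocity: 7 ≡ 3 and 15 ≡ 3 (mod 4), so (7/15) = −(15/7).
Reduce top mod 7: now compute (1/7).
Reached (1/7) = 1. Collecting the sign flips along the way, the symbol is +1.

1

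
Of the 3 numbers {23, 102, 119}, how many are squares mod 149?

(23/149) = -1 → non-residue.
(102/149) = +1 → QR.
(119/149) = +1 → QR.
Total quadratic residues among the 3: 2.

2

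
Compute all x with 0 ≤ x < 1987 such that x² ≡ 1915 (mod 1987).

Since 1987 ≡ 3 (mod 4), a square root of 1915 is 1915^((1987+1)/4) = 1915^497 mod 1987.
Repeated squaring: 1915^2≡1210, 1915^4≡1668, 1915^8≡424, 1915^16≡946, 1915^32≡766, 1915^64≡591, 1915^128≡1556, 1915^256≡970 (mod 1987).
1915^497 = 1915^(256+128+64+32+16+1) ≡ 1109 (mod 1987).
Check: 1109² = 1229881 ≡ 1915 (mod 1987). The two roots are 878 and 1109.

878, 1109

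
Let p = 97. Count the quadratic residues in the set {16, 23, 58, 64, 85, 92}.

3

(16/97) = +1 → QR.
(23/97) = -1 → non-residue.
(58/97) = -1 → non-residue.
(64/97) = +1 → QR.
(85/97) = +1 → QR.
(92/97) = -1 → non-residue.
Total quadratic residues among the 6: 3.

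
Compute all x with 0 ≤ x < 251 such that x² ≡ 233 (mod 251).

22, 229

Since 251 ≡ 3 (mod 4), a square root of 233 is 233^((251+1)/4) = 233^63 mod 251.
Repeated squaring: 233^2≡73, 233^4≡58, 233^8≡101, 233^16≡161, 233^32≡68 (mod 251).
233^63 = 233^(32+16+8+4+2+1) ≡ 22 (mod 251).
Check: 22² = 484 ≡ 233 (mod 251). The two roots are 22 and 229.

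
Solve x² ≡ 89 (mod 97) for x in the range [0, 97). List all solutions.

97 ≡ 1 (mod 4), so we find a root by search.
Trying successive values, 34² = 1156 ≡ 89 (mod 97). The other root is 97 − 34 = 63.

34, 63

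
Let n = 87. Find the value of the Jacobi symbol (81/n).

0

Reciprocity: 81 ≡ 1 and 87 ≡ 3 (mod 4), so (81/87) = +(87/81).
Reduce top mod 81: now compute (6/81).
Pull out 2: since 81 ≡ 1 (mod 8), (2/81) = +1.
Reciprocity: 3 ≡ 3 and 81 ≡ 1 (mod 4), so (3/81) = +(81/3).
Reduce top mod 3: now compute (0/3).
Top reduces to 0: gcd > 1, so the symbol is 0.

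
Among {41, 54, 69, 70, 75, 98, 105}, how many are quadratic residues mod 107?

4

(41/107) = +1 → QR.
(54/107) = -1 → non-residue.
(69/107) = +1 → QR.
(70/107) = -1 → non-residue.
(75/107) = +1 → QR.
(98/107) = -1 → non-residue.
(105/107) = +1 → QR.
Total quadratic residues among the 7: 4.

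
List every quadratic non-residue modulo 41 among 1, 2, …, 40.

3, 6, 7, 11, 12, 13, 14, 15, 17, 19, 22, 24, 26, 27, 28, 29, 30, 34, 35, 38

Square k = 1,…,20 (k and 41−k give the same square):
1²=1, 2²=4, 3²=9, 4²=16, 5²=25, 6²=36, 7²≡8, 8²≡23, 9²≡40, 10²≡18, 11²≡39, 12²≡21, 13²≡5, 14²≡32, 15²≡20, 16²≡10, 17²≡2, 18²≡37, 19²≡33, 20²≡31 (mod 41).
The residues are {1, 2, 4, 5, 8, 9, 10, 16, 18, 20, 21, 23, 25, 31, 32, 33, 36, 37, 39, 40}; the non-residues are the remaining 20 nonzero classes.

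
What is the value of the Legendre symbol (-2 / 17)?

1

Euler's criterion: (-2/17) ≡ 15^8 (mod 17).
15^2 ≡ 4 (mod 17)
15^4 ≡ 16 (mod 17)
15^8 ≡ 1 (mod 17)
15^8 = 15^(8) ≡ 1 (mod 17).
Result is 1, so (-2/17) = 1.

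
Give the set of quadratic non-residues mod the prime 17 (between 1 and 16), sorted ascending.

Square k = 1,…,8 (k and 17−k give the same square):
1²=1, 2²=4, 3²=9, 4²=16, 5²≡8, 6²≡2, 7²≡15, 8²≡13 (mod 17).
The residues are {1, 2, 4, 8, 9, 13, 15, 16}; the non-residues are the remaining 8 nonzero classes.

3, 5, 6, 7, 10, 11, 12, 14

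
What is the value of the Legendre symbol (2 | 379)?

-1

Pull out 2: since 379 ≡ 3 (mod 8), (2/379) = -1.
Reached (1/379) = 1. Collecting the sign flips along the way, the symbol is -1.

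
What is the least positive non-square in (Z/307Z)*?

2

(2/307) = −1, so 2 is the smallest positive non-residue mod 307.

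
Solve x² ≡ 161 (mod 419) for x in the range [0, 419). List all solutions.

202, 217

Since 419 ≡ 3 (mod 4), a square root of 161 is 161^((419+1)/4) = 161^105 mod 419.
Repeated squaring: 161^2≡362, 161^4≡316, 161^8≡134, 161^16≡358, 161^32≡369, 161^64≡405 (mod 419).
161^105 = 161^(64+32+8+1) ≡ 202 (mod 419).
Check: 202² = 40804 ≡ 161 (mod 419). The two roots are 202 and 217.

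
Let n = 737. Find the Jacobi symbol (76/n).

Pull out 2^2: since 737 ≡ 1 (mod 8), (2/737) = +1, so (2/737)^2 = +1.
Reciprocity: 19 ≡ 3 and 737 ≡ 1 (mod 4), so (19/737) = +(737/19).
Reduce top mod 19: now compute (15/19).
Reciprocity: 15 ≡ 3 and 19 ≡ 3 (mod 4), so (15/19) = −(19/15).
Reduce top mod 15: now compute (4/15).
Pull out 2^2: since 15 ≡ 7 (mod 8), (2/15) = +1, so (2/15)^2 = +1.
Reached (1/15) = 1. Collecting the sign flips along the way, the symbol is -1.

-1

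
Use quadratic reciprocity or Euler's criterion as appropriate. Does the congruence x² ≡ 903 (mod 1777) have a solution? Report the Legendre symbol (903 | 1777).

Reciprocity: 903 ≡ 3 and 1777 ≡ 1 (mod 4), so (903/1777) = +(1777/903).
Reduce top mod 903: now compute (874/903).
Pull out 2: since 903 ≡ 7 (mod 8), (2/903) = +1.
Reciprocity: 437 ≡ 1 and 903 ≡ 3 (mod 4), so (437/903) = +(903/437).
Reduce top mod 437: now compute (29/437).
Reciprocity: 29 ≡ 1 and 437 ≡ 1 (mod 4), so (29/437) = +(437/29).
Reduce top mod 29: now compute (2/29).
Pull out 2: since 29 ≡ 5 (mod 8), (2/29) = -1.
Reached (1/29) = 1. Collecting the sign flips along the way, the symbol is -1.

-1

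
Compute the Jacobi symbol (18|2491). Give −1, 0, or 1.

-1

Pull out 2: since 2491 ≡ 3 (mod 8), (2/2491) = -1.
Reciprocity: 9 ≡ 1 and 2491 ≡ 3 (mod 4), so (9/2491) = +(2491/9).
Reduce top mod 9: now compute (7/9).
Reciprocity: 7 ≡ 3 and 9 ≡ 1 (mod 4), so (7/9) = +(9/7).
Reduce top mod 7: now compute (2/7).
Pull out 2: since 7 ≡ 7 (mod 8), (2/7) = +1.
Reached (1/7) = 1. Collecting the sign flips along the way, the symbol is -1.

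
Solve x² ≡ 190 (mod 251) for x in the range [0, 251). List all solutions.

21, 230

Since 251 ≡ 3 (mod 4), a square root of 190 is 190^((251+1)/4) = 190^63 mod 251.
Repeated squaring: 190^2≡207, 190^4≡179, 190^8≡164, 190^16≡39, 190^32≡15 (mod 251).
190^63 = 190^(32+16+8+4+2+1) ≡ 21 (mod 251).
Check: 21² = 441 ≡ 190 (mod 251). The two roots are 21 and 230.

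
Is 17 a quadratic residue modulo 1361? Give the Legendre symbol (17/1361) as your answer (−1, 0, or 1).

Reciprocity: 17 ≡ 1 and 1361 ≡ 1 (mod 4), so (17/1361) = +(1361/17).
Reduce top mod 17: now compute (1/17).
Reached (1/17) = 1. Collecting the sign flips along the way, the symbol is +1.

1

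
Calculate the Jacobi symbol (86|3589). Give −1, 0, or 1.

Pull out 2: since 3589 ≡ 5 (mod 8), (2/3589) = -1.
Reciprocity: 43 ≡ 3 and 3589 ≡ 1 (mod 4), so (43/3589) = +(3589/43).
Reduce top mod 43: now compute (20/43).
Pull out 2^2: since 43 ≡ 3 (mod 8), (2/43) = -1, so (2/43)^2 = +1.
Reciprocity: 5 ≡ 1 and 43 ≡ 3 (mod 4), so (5/43) = +(43/5).
Reduce top mod 5: now compute (3/5).
Reciprocity: 3 ≡ 3 and 5 ≡ 1 (mod 4), so (3/5) = +(5/3).
Reduce top mod 3: now compute (2/3).
Pull out 2: since 3 ≡ 3 (mod 8), (2/3) = -1.
Reached (1/3) = 1. Collecting the sign flips along the way, the symbol is +1.

1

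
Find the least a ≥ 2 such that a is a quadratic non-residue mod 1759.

3

(2/1759) = +1, so 2 is a residue.
(3/1759) = −1, so 3 is the smallest positive non-residue mod 1759.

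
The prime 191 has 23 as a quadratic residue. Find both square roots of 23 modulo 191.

65, 126

Since 191 ≡ 3 (mod 4), a square root of 23 is 23^((191+1)/4) = 23^48 mod 191.
Repeated squaring: 23^2≡147, 23^4≡26, 23^8≡103, 23^16≡104, 23^32≡120 (mod 191).
23^48 = 23^(32+16) ≡ 65 (mod 191).
Check: 65² = 4225 ≡ 23 (mod 191). The two roots are 65 and 126.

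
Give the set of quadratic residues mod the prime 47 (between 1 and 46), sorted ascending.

Square k = 1,…,23 (k and 47−k give the same square):
1²=1, 2²=4, 3²=9, 4²=16, 5²=25, 6²=36, 7²≡2, 8²≡17, 9²≡34, 10²≡6, 11²≡27, 12²≡3, 13²≡28, 14²≡8, 15²≡37, 16²≡21, 17²≡7, 18²≡42, 19²≡32, 20²≡24, 21²≡18, 22²≡14, 23²≡12 (mod 47).
So the quadratic residues mod 47 are {1, 2, 3, 4, 6, 7, 8, 9, 12, 14, 16, 17, 18, 21, 24, 25, 27, 28, 32, 34, 36, 37, 42}.

1 2 3 4 6 7 8 9 12 14 16 17 18 21 24 25 27 28 32 34 36 37 42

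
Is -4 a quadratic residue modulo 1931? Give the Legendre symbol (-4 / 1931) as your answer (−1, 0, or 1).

First reduce: -4 ≡ 1927 (mod 1931).
Reciprocity: 1927 ≡ 3 and 1931 ≡ 3 (mod 4), so (1927/1931) = −(1931/1927).
Reduce top mod 1927: now compute (4/1927).
Pull out 2^2: since 1927 ≡ 7 (mod 8), (2/1927) = +1, so (2/1927)^2 = +1.
Reached (1/1927) = 1. Collecting the sign flips along the way, the symbol is -1.

-1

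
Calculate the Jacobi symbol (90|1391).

Pull out 2: since 1391 ≡ 7 (mod 8), (2/1391) = +1.
Reciprocity: 45 ≡ 1 and 1391 ≡ 3 (mod 4), so (45/1391) = +(1391/45).
Reduce top mod 45: now compute (41/45).
Reciprocity: 41 ≡ 1 and 45 ≡ 1 (mod 4), so (41/45) = +(45/41).
Reduce top mod 41: now compute (4/41).
Pull out 2^2: since 41 ≡ 1 (mod 8), (2/41) = +1, so (2/41)^2 = +1.
Reached (1/41) = 1. Collecting the sign flips along the way, the symbol is +1.

1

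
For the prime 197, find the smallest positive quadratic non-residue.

(2/197) = −1, so 2 is the smallest positive non-residue mod 197.

2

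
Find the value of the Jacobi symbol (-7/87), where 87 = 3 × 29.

-1

First reduce: -7 ≡ 80 (mod 87).
Pull out 2^4: since 87 ≡ 7 (mod 8), (2/87) = +1, so (2/87)^4 = +1.
Reciprocity: 5 ≡ 1 and 87 ≡ 3 (mod 4), so (5/87) = +(87/5).
Reduce top mod 5: now compute (2/5).
Pull out 2: since 5 ≡ 5 (mod 8), (2/5) = -1.
Reached (1/5) = 1. Collecting the sign flips along the way, the symbol is -1.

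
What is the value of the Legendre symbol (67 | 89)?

Euler's criterion: (67/89) ≡ 67^44 (mod 89).
67^2 ≡ 39 (mod 89)
67^4 ≡ 8 (mod 89)
67^8 ≡ 64 (mod 89)
67^16 ≡ 2 (mod 89)
67^32 ≡ 4 (mod 89)
67^44 = 67^(32+8+4) ≡ 1 (mod 89).
Result is 1, so (67/89) = 1.

1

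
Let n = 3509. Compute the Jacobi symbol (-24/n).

1

First reduce: -24 ≡ 3485 (mod 3509).
Reciprocity: 3485 ≡ 1 and 3509 ≡ 1 (mod 4), so (3485/3509) = +(3509/3485).
Reduce top mod 3485: now compute (24/3485).
Pull out 2^3: since 3485 ≡ 5 (mod 8), (2/3485) = -1, so (2/3485)^3 = -1.
Reciprocity: 3 ≡ 3 and 3485 ≡ 1 (mod 4), so (3/3485) = +(3485/3).
Reduce top mod 3: now compute (2/3).
Pull out 2: since 3 ≡ 3 (mod 8), (2/3) = -1.
Reached (1/3) = 1. Collecting the sign flips along the way, the symbol is +1.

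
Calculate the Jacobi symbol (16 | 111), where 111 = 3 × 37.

1

Pull out 2^4: since 111 ≡ 7 (mod 8), (2/111) = +1, so (2/111)^4 = +1.
Reached (1/111) = 1. Collecting the sign flips along the way, the symbol is +1.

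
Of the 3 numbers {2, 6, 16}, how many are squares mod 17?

(2/17) = +1 → QR.
(6/17) = -1 → non-residue.
(16/17) = +1 → QR.
Total quadratic residues among the 3: 2.

2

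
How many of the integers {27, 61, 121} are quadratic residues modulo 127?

(27/127) = -1 → non-residue.
(61/127) = +1 → QR.
(121/127) = +1 → QR.
Total quadratic residues among the 3: 2.

2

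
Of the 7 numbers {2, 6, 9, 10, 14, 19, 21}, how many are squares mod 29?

(2/29) = -1 → non-residue.
(6/29) = +1 → QR.
(9/29) = +1 → QR.
(10/29) = -1 → non-residue.
(14/29) = -1 → non-residue.
(19/29) = -1 → non-residue.
(21/29) = -1 → non-residue.
Total quadratic residues among the 7: 2.

2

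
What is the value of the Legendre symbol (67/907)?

Euler's criterion: (67/907) ≡ 67^453 (mod 907).
67^2 ≡ 861 (mod 907)
67^4 ≡ 302 (mod 907)
67^8 ≡ 504 (mod 907)
67^16 ≡ 56 (mod 907)
67^32 ≡ 415 (mod 907)
67^64 ≡ 802 (mod 907)
67^128 ≡ 141 (mod 907)
67^256 ≡ 834 (mod 907)
67^453 = 67^(256+128+64+4+1) ≡ 906 (mod 907).
Result is 906 ≡ −1, so (67/907) = −1.

-1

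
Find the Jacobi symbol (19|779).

Reciprocity: 19 ≡ 3 and 779 ≡ 3 (mod 4), so (19/779) = −(779/19).
Reduce top mod 19: now compute (0/19).
Top reduces to 0: gcd > 1, so the symbol is 0.

0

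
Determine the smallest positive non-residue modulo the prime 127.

(2/127) = +1, so 2 is a residue.
(3/127) = −1, so 3 is the smallest positive non-residue mod 127.

3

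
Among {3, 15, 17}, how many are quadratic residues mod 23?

(3/23) = +1 → QR.
(15/23) = -1 → non-residue.
(17/23) = -1 → non-residue.
Total quadratic residues among the 3: 1.

1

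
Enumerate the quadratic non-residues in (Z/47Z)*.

Square k = 1,…,23 (k and 47−k give the same square):
1²=1, 2²=4, 3²=9, 4²=16, 5²=25, 6²=36, 7²≡2, 8²≡17, 9²≡34, 10²≡6, 11²≡27, 12²≡3, 13²≡28, 14²≡8, 15²≡37, 16²≡21, 17²≡7, 18²≡42, 19²≡32, 20²≡24, 21²≡18, 22²≡14, 23²≡12 (mod 47).
The residues are {1, 2, 3, 4, 6, 7, 8, 9, 12, 14, 16, 17, 18, 21, 24, 25, 27, 28, 32, 34, 36, 37, 42}; the non-residues are the remaining 23 nonzero classes.

5 10 11 13 15 19 20 22 23 26 29 30 31 33 35 38 39 40 41 43 44 45 46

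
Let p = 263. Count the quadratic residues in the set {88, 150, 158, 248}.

(88/263) = +1 → QR.
(150/263) = +1 → QR.
(158/263) = -1 → non-residue.
(248/263) = +1 → QR.
Total quadratic residues among the 4: 3.

3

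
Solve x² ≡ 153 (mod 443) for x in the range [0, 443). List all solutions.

215, 228

Since 443 ≡ 3 (mod 4), a square root of 153 is 153^((443+1)/4) = 153^111 mod 443.
Repeated squaring: 153^2≡373, 153^4≡27, 153^8≡286, 153^16≡284, 153^32≡30, 153^64≡14 (mod 443).
153^111 = 153^(64+32+8+4+2+1) ≡ 215 (mod 443).
Check: 215² = 46225 ≡ 153 (mod 443). The two roots are 215 and 228.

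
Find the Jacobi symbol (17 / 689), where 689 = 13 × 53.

1

Reciprocity: 17 ≡ 1 and 689 ≡ 1 (mod 4), so (17/689) = +(689/17).
Reduce top mod 17: now compute (9/17).
Reciprocity: 9 ≡ 1 and 17 ≡ 1 (mod 4), so (9/17) = +(17/9).
Reduce top mod 9: now compute (8/9).
Pull out 2^3: since 9 ≡ 1 (mod 8), (2/9) = +1, so (2/9)^3 = +1.
Reached (1/9) = 1. Collecting the sign flips along the way, the symbol is +1.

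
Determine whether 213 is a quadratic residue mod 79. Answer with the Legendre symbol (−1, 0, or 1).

1

Euler's criterion: (213/79) ≡ 55^39 (mod 79).
55^2 ≡ 23 (mod 79)
55^4 ≡ 55 (mod 79)
55^8 ≡ 23 (mod 79)
55^16 ≡ 55 (mod 79)
55^32 ≡ 23 (mod 79)
55^39 = 55^(32+4+2+1) ≡ 1 (mod 79).
Result is 1, so (213/79) = 1.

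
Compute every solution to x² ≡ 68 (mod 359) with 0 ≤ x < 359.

83, 276

Since 359 ≡ 3 (mod 4), a square root of 68 is 68^((359+1)/4) = 68^90 mod 359.
Repeated squaring: 68^2≡316, 68^4≡54, 68^8≡44, 68^16≡141, 68^32≡136, 68^64≡187 (mod 359).
68^90 = 68^(64+16+8+2) ≡ 276 (mod 359).
Check: 276² = 76176 ≡ 68 (mod 359). The two roots are 83 and 276.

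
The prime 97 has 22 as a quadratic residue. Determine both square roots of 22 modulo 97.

33, 64

97 ≡ 1 (mod 4), so we find a root by search.
Trying successive values, 33² = 1089 ≡ 22 (mod 97). The other root is 97 − 33 = 64.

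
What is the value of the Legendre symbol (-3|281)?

-1

Euler's criterion: (-3/281) ≡ 278^140 (mod 281).
278^2 ≡ 9 (mod 281)
278^4 ≡ 81 (mod 281)
278^8 ≡ 98 (mod 281)
278^16 ≡ 50 (mod 281)
278^32 ≡ 252 (mod 281)
278^64 ≡ 279 (mod 281)
278^128 ≡ 4 (mod 281)
278^140 = 278^(128+8+4) ≡ 280 (mod 281).
Result is 280 ≡ −1, so (-3/281) = −1.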